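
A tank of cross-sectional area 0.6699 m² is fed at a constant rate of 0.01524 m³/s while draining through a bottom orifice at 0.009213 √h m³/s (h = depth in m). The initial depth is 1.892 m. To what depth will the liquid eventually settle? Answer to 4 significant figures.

2.736 m

A dh/dt = Q_in − 0.009213 √h. Steady state requires inflow = outflow:
Q_in = 0.009213 √h_ss ⇒ √h_ss = 0.01524/0.009213 = 1.65418.
h_ss = 1.65418² = 2.73633 m. (Since h₀ = 1.892 m < h_ss, the level will rise toward this value.)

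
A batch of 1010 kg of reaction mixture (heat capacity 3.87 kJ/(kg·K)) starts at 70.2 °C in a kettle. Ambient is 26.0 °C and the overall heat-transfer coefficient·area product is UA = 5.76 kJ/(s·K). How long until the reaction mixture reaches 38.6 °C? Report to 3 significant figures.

852 s

Heat balance on the well-mixed liquid: M c_p dT/dt = −UA(T − T_amb).
τ = M c_p/UA = 678.59 s; T_ss = T_amb = 26.000 °C.
T(t) = T_ss + (T₀ − T_ss)e^(−t/τ); set T = 38.6:
t = −τ ln[(T − T_ss)/(T₀ − T_ss)] = −678.59 · ln(0.28507) = 851.65 s.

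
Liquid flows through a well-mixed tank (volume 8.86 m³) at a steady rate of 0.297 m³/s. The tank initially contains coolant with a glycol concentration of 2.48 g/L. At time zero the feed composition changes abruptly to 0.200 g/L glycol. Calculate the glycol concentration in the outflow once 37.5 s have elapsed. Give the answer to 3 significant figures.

0.849 g/L

Species balance on the tank: V dC/dt = Q(C_in − C).
So dC/dt = (C_in − C)/τ with τ = V/Q = 8.86/0.297 = 29.832 s.
This is linear first-order; C(t) = C_in + (C₀ − C_in) e^(−t/τ).
C(37.5) = 0.200 + (2.48 − 0.200)·e^(−37.5/29.832) = 0.200 + (2.2800)·0.28449 = 0.84864 g/L.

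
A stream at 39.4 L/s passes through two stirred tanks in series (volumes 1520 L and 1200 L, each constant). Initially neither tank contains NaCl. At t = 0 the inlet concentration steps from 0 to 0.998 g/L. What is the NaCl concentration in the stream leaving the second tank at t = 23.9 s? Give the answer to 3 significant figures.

Each tank obeys Vᵢ dCᵢ/dt = Q(Cᵢ₋₁ − Cᵢ), so τᵢ = Vᵢ/Q.
τ₁ = 1520/39.4 = 38.579 s; τ₂ = 1200/39.4 = 30.457 s.
Tank 1: C₁ = C_in(1 − e^(−t/τ₁)). Tank 2 (τ₁ ≠ τ₂): C₂ = C_in[1 − (τ₁ e^(−t/τ₁) − τ₂ e^(−t/τ₂))/(τ₁ − τ₂)].
At t = 23.9: e^(−t/τ₁) = 0.53821, e^(−t/τ₂) = 0.45625.
C₂ = 0.998·[1 − (38.579·0.53821 − 30.457·0.45625)/(8.1218)] = 0.998·0.15445 = 0.15414 g/L.

0.154 g/L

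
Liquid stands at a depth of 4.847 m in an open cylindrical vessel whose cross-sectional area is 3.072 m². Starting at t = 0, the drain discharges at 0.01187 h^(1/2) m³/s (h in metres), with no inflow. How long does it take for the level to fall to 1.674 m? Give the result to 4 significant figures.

With no inflow, A dh/dt = −0.01187 √h.
This is separable: 2 d(√h)/dt = −0.01187/A, so √h = √h₀ − (0.01187/(2A)) t.
t = 2A(√h₀ − √h)/0.01187 = 2·3.072·(√4.847 − √1.674)/0.01187
  = 6.14400 × (2.20159 − 1.29383) / 0.01187 = 469.863 s.

469.9 s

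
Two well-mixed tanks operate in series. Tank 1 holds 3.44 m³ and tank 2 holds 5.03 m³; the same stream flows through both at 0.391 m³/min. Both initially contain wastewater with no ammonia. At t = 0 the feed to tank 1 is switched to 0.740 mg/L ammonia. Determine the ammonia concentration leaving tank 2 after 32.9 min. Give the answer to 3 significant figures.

0.597 mg/L

Species balance on tank i: dCᵢ/dt = (Cᵢ₋₁ − Cᵢ)/τᵢ with τᵢ = Vᵢ/Q.
τ₁ = 3.44/0.391 = 8.7980 min; τ₂ = 5.03/0.391 = 12.864 min.
Solving the cascade with C₁(0)=C₂(0)=0 gives C₂(t) = C_in[1 − (τ₁ e^(−t/τ₁) − τ₂ e^(−t/τ₂))/(τ₁ − τ₂)].
At t = 32.9: e^(−t/τ₁) = 0.023766, e^(−t/τ₂) = 0.077503.
C₂ = 0.740·[1 − (8.7980·0.023766 − 12.864·0.077503)/(-4.0665)] = 0.740·0.80623 = 0.59661 mg/L.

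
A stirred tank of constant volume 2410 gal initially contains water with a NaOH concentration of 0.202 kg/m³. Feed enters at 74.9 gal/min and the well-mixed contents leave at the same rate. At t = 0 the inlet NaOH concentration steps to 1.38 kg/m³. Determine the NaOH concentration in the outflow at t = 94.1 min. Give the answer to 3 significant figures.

1.32 kg/m³

Mass balance on the solute (V constant): V dC/dt = Q(C_in − C).
Time constant τ = V/Q = 2410/74.9 = 32.176 min.
This is linear first-order; C(t) = C_in + (C₀ − C_in) e^(−t/τ).
C(94.1) = 1.38 + (0.202 − 1.38)·e^(−94.1/32.176) = 1.38 + (-1.1780)·0.053691 = 1.3168 kg/m³.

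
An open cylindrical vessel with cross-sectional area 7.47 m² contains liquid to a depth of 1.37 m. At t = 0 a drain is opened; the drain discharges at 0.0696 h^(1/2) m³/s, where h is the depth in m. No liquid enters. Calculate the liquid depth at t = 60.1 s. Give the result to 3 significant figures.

0.793 m

With no inflow, A dh/dt = −0.0696 √h.
Separate and integrate: 2(√h − √h₀) = −(0.0696/A) t.
√h = √1.37 − 0.0696·60.1/(2·7.47) = 1.1705 − 0.27998 = 0.89049.
h = 0.89049² = 0.79297 m.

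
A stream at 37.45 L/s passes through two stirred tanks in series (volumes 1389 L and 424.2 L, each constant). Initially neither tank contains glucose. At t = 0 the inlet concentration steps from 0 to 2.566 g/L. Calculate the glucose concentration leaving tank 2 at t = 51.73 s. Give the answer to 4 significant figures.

Each tank obeys Vᵢ dCᵢ/dt = Q(Cᵢ₋₁ − Cᵢ), so τᵢ = Vᵢ/Q.
τ₁ = 1389/37.45 = 37.0895 s; τ₂ = 424.2/37.45 = 11.3271 s.
Solving the cascade with C₁(0)=C₂(0)=0 gives C₂(t) = C_in[1 − (τ₁ e^(−t/τ₁) − τ₂ e^(−t/τ₂))/(τ₁ − τ₂)].
At t = 51.73: e^(−t/τ₁) = 0.247898, e^(−t/τ₂) = 0.0103899.
C₂ = 2.566·[1 − (37.0895·0.247898 − 11.3271·0.0103899)/(25.7623)] = 2.566·0.647675 = 1.66193 g/L.

1.662 g/L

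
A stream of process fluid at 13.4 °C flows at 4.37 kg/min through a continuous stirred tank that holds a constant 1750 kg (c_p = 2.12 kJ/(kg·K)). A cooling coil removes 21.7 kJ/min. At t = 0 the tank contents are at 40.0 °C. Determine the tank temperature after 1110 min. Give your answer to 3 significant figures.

12.9 °C

M c_p dT/dt = ṁ c_p (T_in − T) − Q̇.
τ = M/ṁ = 400.46 min; T_ss = T_in − Q̇/(ṁ c_p) = 13.4 − 21.7/(4.37·2.12) = 11.058 °C.
Solution: T(t) = T_ss + (T₀ − T_ss) e^(−t/τ).
T(1110) = 11.058 + (28.942)·e^(−1110/400.46) = 11.058 + (28.942)·0.062548 = 12.868 °C.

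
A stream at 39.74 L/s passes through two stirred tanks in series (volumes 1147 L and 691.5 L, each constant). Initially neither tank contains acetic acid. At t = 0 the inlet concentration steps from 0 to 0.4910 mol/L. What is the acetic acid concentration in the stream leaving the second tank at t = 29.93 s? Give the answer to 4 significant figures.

0.1861 mol/L

Each tank obeys Vᵢ dCᵢ/dt = Q(Cᵢ₋₁ − Cᵢ), so τᵢ = Vᵢ/Q.
τ₁ = 1147/39.74 = 28.8626 s; τ₂ = 691.5/39.74 = 17.4006 s.
Solving the cascade with C₁(0)=C₂(0)=0 gives C₂(t) = C_in[1 − (τ₁ e^(−t/τ₁) − τ₂ e^(−t/τ₂))/(τ₁ − τ₂)].
At t = 29.93: e^(−t/τ₁) = 0.354523, e^(−t/τ₂) = 0.179056.
C₂ = 0.4910·[1 − (28.8626·0.354523 − 17.4006·0.179056)/(11.4620)] = 0.4910·0.379099 = 0.186137 mol/L.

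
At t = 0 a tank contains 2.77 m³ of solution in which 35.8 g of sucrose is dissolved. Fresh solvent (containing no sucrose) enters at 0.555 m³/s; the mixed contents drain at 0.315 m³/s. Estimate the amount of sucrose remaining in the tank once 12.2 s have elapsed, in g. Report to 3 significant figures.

13.9 g

Total volume: dV/dt = Q_in − Q_out = 0.24000 m³/s, so V(t) = 2.77 + 0.24000 t and V(12.2) = 5.6980 m³.
Species balance (pure solvent in): dm/dt = −Q_out · m/V(t).
Separate: dm/m = −Q_out dt/V(t) ⇒ ln(m/m₀) = −(Q_out/(Q_in−Q_out)) ln(V/V₀).
m = m₀ (V₀/V)^(Q_out/(Q_in−Q_out)) = 35.8 × (2.77/5.6980)^(1.3125) = 13.892 g.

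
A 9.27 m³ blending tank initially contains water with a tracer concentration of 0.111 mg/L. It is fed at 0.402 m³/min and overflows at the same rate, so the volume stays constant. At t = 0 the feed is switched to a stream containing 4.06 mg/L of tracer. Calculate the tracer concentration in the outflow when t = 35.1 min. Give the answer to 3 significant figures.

Transient balance on the dissolved component: V dC/dt = Q(C_in − C).
Rewrite as dC/dt + C/τ = C_in/τ, τ = V/Q = 23.060 min.
This is linear first-order; C(t) = C_in + (C₀ − C_in) e^(−t/τ).
C(35.1) = 4.06 + (0.111 − 4.06)·e^(−35.1/23.060) = 4.06 + (-3.9490)·0.21825 = 3.1981 mg/L.

3.20 mg/L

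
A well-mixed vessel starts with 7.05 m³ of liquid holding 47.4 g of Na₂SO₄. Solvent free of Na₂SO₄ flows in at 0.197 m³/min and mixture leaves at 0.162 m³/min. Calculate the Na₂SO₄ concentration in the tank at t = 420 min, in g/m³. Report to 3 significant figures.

0.0118 g/m³

Let m(t) be the amount of Na₂SO₄. Volume: V(t) = V₀ + (Q_in − Q_out) t = 7.05 + 0.035000 t; V(420) = 21.750 m³.
Species balance (pure solvent in): dm/dt = −Q_out · m/V(t).
Separate: dm/m = −Q_out dt/V(t) ⇒ ln(m/m₀) = −(Q_out/(Q_in−Q_out)) ln(V/V₀).
m = m₀ (V₀/V)^(Q_out/(Q_in−Q_out)) = 47.4 × (7.05/21.750)^(4.6286) = 0.25772 g.
C = m/V = 0.25772/21.750 = 0.011849 g/m³.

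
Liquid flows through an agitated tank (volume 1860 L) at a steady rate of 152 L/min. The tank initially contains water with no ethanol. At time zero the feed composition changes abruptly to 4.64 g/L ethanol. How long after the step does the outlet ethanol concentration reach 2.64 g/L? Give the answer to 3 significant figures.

10.3 min

Species balance: V dC/dt = Q(C_in − C) ⇒ τ = V/Q = 12.237 min.
C(t) = C_in + (C₀ − C_in) e^(−t/τ). Set C = 2.64 and solve for t:
e^(−t/τ) = (C − C_in)/(C₀ − C_in) = (2.64 − 4.64)/(0 − 4.64) = 0.43103
t = −τ ln(…) = 12.237 × 0.84157 = 10.298 min.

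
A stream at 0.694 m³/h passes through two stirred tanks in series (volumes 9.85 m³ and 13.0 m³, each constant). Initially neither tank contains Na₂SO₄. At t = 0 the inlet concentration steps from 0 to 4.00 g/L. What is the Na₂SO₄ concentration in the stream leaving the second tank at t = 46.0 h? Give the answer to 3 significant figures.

Time constants: τᵢ = Vᵢ/Q for each well-mixed tank.
τ₁ = 9.85/0.694 = 14.193 h; τ₂ = 13.0/0.694 = 18.732 h.
Solving the cascade with C₁(0)=C₂(0)=0 gives C₂(t) = C_in[1 − (τ₁ e^(−t/τ₁) − τ₂ e^(−t/τ₂))/(τ₁ − τ₂)].
At t = 46.0: e^(−t/τ₁) = 0.039124, e^(−t/τ₂) = 0.085804.
C₂ = 4.00·[1 − (14.193·0.039124 − 18.732·0.085804)/(-4.5389)] = 4.00·0.76823 = 3.0729 g/L.

3.07 g/L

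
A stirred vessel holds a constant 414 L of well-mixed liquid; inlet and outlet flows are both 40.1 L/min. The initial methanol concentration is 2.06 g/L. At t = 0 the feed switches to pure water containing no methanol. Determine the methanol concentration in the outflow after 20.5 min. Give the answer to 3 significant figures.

0.283 g/L

Mass balance on the solute (V constant): V dC/dt = Q(C_in − C).
Rewrite as dC/dt + C/τ = C_in/τ, τ = V/Q = 10.324 min.
Solution: C(t) = C_in + (C₀ − C_in) e^(−t/τ).
C(20.5) = 0 + (2.06 − 0)·e^(−20.5/10.324) = 0 + (2.0600)·0.13729 = 0.28283 g/L.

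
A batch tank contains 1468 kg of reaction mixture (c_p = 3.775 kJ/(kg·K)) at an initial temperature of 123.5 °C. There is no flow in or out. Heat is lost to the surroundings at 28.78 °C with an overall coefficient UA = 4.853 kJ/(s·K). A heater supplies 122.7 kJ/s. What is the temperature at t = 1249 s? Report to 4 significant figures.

77.32 °C

M c_p dT/dt = −UA(T − T_amb) + Q̇.
dT/dt = (T_ss − T)/τ with T_ss = T_amb + Q̇/UA = 28.78 + 122.7/4.853 = 54.0633 °C, τ = M c_p/UA = 1468·3.775/4.853 = 1141.91 s.
Integrating: T(t) = T_ss + (T₀ − T_ss) e^(−t/τ).
T(1249) = 54.0633 + (69.4367)·0.334948 = 77.3210 °C.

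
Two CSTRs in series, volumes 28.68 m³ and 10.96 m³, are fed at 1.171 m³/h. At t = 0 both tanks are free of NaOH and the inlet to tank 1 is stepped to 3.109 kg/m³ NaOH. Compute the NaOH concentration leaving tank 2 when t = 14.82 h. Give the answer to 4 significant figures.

Each tank obeys Vᵢ dCᵢ/dt = Q(Cᵢ₋₁ − Cᵢ), so τᵢ = Vᵢ/Q.
τ₁ = 28.68/1.171 = 24.4919 h; τ₂ = 10.96/1.171 = 9.35952 h.
Solving the cascade with C₁(0)=C₂(0)=0 gives C₂(t) = C_in[1 − (τ₁ e^(−t/τ₁) − τ₂ e^(−t/τ₂))/(τ₁ − τ₂)].
At t = 14.82: e^(−t/τ₁) = 0.546021, e^(−t/τ₂) = 0.205273.
C₂ = 3.109·[1 − (24.4919·0.546021 − 9.35952·0.205273)/(15.1324)] = 3.109·0.243223 = 0.756181 kg/m³.

0.7562 kg/m³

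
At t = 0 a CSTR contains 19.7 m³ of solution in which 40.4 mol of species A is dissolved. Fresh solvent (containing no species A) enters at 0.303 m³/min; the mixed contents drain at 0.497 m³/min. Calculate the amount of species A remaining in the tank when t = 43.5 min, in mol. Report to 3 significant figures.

Total volume: dV/dt = Q_in − Q_out = -0.19400 m³/min, so V(t) = 19.7 − 0.19400 t and V(43.5) = 11.261 m³.
No species A enters, so dm/dt = −Q_out · (m/V).
dm/m = −Q_out dt/(V₀ − 0.19400 t); integrating gives ln(m/m₀) = −(Q_out/(Q_in−Q_out)) ln(V/V₀).
m = m₀ (V₀/V)^(Q_out/(Q_in−Q_out)) = 40.4 × (19.7/11.261)^(-2.5619) = 9.6413 mol.

9.64 mol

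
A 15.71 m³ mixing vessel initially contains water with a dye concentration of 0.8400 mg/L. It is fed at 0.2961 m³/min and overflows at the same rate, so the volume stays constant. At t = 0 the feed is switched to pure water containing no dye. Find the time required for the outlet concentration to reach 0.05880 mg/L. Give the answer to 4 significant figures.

141.1 min

Species balance: V dC/dt = Q(C_in − C) ⇒ τ = V/Q = 53.0564 min.
C(t) = C_in + (C₀ − C_in) e^(−t/τ). Set C = 0.05880 and solve for t:
e^(−t/τ) = (C − C_in)/(C₀ − C_in) = (0.05880 − 0)/(0.8400 − 0) = 0.0700000
t = −τ ln(…) = 53.0564 × 2.65926 = 141.091 min.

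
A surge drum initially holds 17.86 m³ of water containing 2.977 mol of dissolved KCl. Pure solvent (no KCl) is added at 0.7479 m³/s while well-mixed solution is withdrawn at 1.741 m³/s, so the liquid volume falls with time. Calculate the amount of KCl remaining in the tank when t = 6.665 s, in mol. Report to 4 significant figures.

1.322 mol

Total volume: dV/dt = Q_in − Q_out = -0.993100 m³/s, so V(t) = 17.86 − 0.993100 t and V(6.665) = 11.2410 m³.
Solute balance: dm/dt = 0 − Q_out C = −Q_out m/V(t).
dm/m = −Q_out dt/(V₀ − 0.993100 t); integrating gives ln(m/m₀) = −(Q_out/(Q_in−Q_out)) ln(V/V₀).
m = m₀ (V₀/V)^(Q_out/(Q_in−Q_out)) = 2.977 × (17.86/11.2410)^(-1.75310) = 1.32212 mol.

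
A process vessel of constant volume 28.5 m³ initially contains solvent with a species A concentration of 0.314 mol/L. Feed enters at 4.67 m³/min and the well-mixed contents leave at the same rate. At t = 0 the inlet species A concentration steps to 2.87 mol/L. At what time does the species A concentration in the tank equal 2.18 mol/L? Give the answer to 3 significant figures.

7.99 min

Species balance: V dC/dt = Q(C_in − C) ⇒ τ = V/Q = 6.1028 min.
C(t) = C_in + (C₀ − C_in) e^(−t/τ). Set C = 2.18 and solve for t:
e^(−t/τ) = (C − C_in)/(C₀ − C_in) = (2.18 − 2.87)/(0.314 − 2.87) = 0.26995
t = −τ ln(…) = 6.1028 × 1.3095 = 7.9916 min.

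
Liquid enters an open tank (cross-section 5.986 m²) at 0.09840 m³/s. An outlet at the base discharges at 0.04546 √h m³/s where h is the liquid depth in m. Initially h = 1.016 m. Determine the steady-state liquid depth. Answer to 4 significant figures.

4.685 m

Level balance: A dh/dt = 0.09840 − 0.04546 √h. Setting dh/dt = 0:
Q_in = 0.04546 √h_ss ⇒ √h_ss = 0.09840/0.04546 = 2.16454.
h_ss = 2.16454² = 4.68523 m. (Since h₀ = 1.016 m < h_ss, the level will rise toward this value.)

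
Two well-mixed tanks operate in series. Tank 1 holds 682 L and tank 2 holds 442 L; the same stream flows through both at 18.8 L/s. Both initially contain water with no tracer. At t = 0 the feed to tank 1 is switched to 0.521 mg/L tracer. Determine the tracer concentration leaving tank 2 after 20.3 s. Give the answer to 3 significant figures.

Time constants: τᵢ = Vᵢ/Q for each well-mixed tank.
τ₁ = 682/18.8 = 36.277 s; τ₂ = 442/18.8 = 23.511 s.
Tank 1: C₁ = C_in(1 − e^(−t/τ₁)). Tank 2 (τ₁ ≠ τ₂): C₂ = C_in[1 − (τ₁ e^(−t/τ₁) − τ₂ e^(−t/τ₂))/(τ₁ − τ₂)].
At t = 20.3: e^(−t/τ₁) = 0.57144, e^(−t/τ₂) = 0.42171.
C₂ = 0.521·[1 − (36.277·0.57144 − 23.511·0.42171)/(12.766)] = 0.521·0.15280 = 0.079607 mg/L.

0.0796 mg/L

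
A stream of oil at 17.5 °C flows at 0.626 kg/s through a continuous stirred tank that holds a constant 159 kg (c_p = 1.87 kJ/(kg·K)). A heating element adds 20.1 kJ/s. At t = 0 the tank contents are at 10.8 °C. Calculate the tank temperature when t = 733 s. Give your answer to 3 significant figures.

M c_p dT/dt = ṁ c_p (T_in − T) + Q̇.
Rearrange: dT/dt = (T_ss − T)/τ with τ = M/ṁ = 253.99 s and T_ss = T_in + Q̇/(ṁ c_p) = 34.670 °C.
This is linear first-order; T(t) = T_ss + (T₀ − T_ss) e^(−t/τ).
T(733) = 34.670 + (-23.870)·e^(−733/253.99) = 34.670 + (-23.870)·0.055805 = 33.338 °C.

33.3 °C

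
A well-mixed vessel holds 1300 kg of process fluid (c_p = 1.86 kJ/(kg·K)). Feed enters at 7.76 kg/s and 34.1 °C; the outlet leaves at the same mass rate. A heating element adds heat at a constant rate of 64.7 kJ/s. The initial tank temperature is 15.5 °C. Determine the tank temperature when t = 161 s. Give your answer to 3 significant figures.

29.8 °C

M c_p dT/dt = ṁ c_p (T_in − T) + Q̇.
τ = M/ṁ = 167.53 s; T_ss = T_in + Q̇/(ṁ c_p) = 34.1 + 64.7/(7.76·1.86) = 38.583 °C.
Integrating: T(t) = T_ss + (T₀ − T_ss) e^(−t/τ).
T(161) = 38.583 + (-23.083)·e^(−161/167.53) = 38.583 + (-23.083)·0.38249 = 29.754 °C.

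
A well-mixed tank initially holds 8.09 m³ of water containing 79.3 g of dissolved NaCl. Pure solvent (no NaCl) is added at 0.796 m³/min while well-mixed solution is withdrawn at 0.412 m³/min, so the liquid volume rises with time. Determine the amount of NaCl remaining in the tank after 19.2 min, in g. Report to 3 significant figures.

39.6 g

Let m(t) be the amount of NaCl. Volume: V(t) = V₀ + (Q_in − Q_out) t = 8.09 + 0.38400 t; V(19.2) = 15.463 m³.
No NaCl enters, so dm/dt = −Q_out · (m/V).
Separate: dm/m = −Q_out dt/V(t) ⇒ ln(m/m₀) = −(Q_out/(Q_in−Q_out)) ln(V/V₀).
m = m₀ (V₀/V)^(Q_out/(Q_in−Q_out)) = 79.3 × (8.09/15.463)^(1.0729) = 39.575 g.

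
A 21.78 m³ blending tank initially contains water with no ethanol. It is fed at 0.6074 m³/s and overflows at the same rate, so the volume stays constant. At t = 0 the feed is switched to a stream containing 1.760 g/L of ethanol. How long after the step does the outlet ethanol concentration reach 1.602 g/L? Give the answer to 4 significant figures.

Species balance: V dC/dt = Q(C_in − C) ⇒ τ = V/Q = 35.8578 s.
C(t) = C_in + (C₀ − C_in) e^(−t/τ). Set C = 1.602 and solve for t:
e^(−t/τ) = (C − C_in)/(C₀ − C_in) = (1.602 − 1.760)/(0 − 1.760) = 0.0897727
t = −τ ln(…) = 35.8578 × 2.41047 = 86.4342 s.

86.43 s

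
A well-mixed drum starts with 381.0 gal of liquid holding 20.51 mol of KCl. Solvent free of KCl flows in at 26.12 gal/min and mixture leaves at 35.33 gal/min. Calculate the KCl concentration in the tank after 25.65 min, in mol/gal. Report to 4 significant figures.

0.003461 mol/gal

Total volume: dV/dt = Q_in − Q_out = -9.21000 gal/min, so V(t) = 381.0 − 9.21000 t and V(25.65) = 144.764 gal.
Solute balance: dm/dt = 0 − Q_out C = −Q_out m/V(t).
Separate: dm/m = −Q_out dt/V(t) ⇒ ln(m/m₀) = −(Q_out/(Q_in−Q_out)) ln(V/V₀).
m = m₀ (V₀/V)^(Q_out/(Q_in−Q_out)) = 20.51 × (381.0/144.764)^(-3.83605) = 0.500963 mol.
C = m/V = 0.500963/144.764 = 0.00346056 mol/gal.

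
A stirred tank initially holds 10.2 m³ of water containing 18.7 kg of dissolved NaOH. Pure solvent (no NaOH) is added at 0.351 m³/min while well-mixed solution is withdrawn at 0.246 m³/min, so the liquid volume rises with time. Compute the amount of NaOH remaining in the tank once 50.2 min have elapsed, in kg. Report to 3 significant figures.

Total volume: dV/dt = Q_in − Q_out = 0.10500 m³/min, so V(t) = 10.2 + 0.10500 t and V(50.2) = 15.471 m³.
No NaOH enters, so dm/dt = −Q_out · (m/V).
Separate: dm/m = −Q_out dt/V(t) ⇒ ln(m/m₀) = −(Q_out/(Q_in−Q_out)) ln(V/V₀).
m = m₀ (V₀/V)^(Q_out/(Q_in−Q_out)) = 18.7 × (10.2/15.471)^(2.3429) = 7.0465 kg.

7.05 kg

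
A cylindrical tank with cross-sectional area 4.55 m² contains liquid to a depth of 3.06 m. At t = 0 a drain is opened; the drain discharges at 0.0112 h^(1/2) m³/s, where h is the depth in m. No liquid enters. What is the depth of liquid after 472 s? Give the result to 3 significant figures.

With no inflow, A dh/dt = −0.0112 √h.
This is separable: 2 d(√h)/dt = −0.0112/A, so √h = √h₀ − (0.0112/(2A)) t.
√h = √3.06 − 0.0112·472/(2·4.55) = 1.7493 − 0.58092 = 1.1684.
h = 1.1684² = 1.3651 m.

1.37 m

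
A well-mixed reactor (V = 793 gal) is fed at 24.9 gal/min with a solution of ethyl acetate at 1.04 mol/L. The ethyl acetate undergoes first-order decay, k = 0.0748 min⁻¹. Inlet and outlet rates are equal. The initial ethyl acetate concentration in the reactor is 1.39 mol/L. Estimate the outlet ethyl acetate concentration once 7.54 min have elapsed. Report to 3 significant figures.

Accumulation = in − out − consumed: V dC/dt = Q C_in − Q C − k V C.
dC/dt = (Q/V) C_in − (Q/V + k) C; effective rate a = Q/V + k = 0.031400 + 0.0748 = 0.10620 min⁻¹.
C_ss = Q C_in/(Q + kV) = 0.30749 mol/L; C(t) = C_ss + (C₀ − C_ss) e^(−a t).
C(7.54) = 0.30749 + (1.0825)·e^(−0.10620·7.54) = 0.30749 + (1.0825)·0.44899 = 0.79353 mol/L.

0.794 mol/L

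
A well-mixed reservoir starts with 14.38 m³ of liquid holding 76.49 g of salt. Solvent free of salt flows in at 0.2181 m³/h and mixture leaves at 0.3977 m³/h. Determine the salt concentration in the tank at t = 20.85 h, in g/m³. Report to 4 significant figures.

3.688 g/m³

Let m(t) be the amount of salt. Volume: V(t) = V₀ + (Q_in − Q_out) t = 14.38 − 0.179600 t; V(20.85) = 10.6353 m³.
No salt enters, so dm/dt = −Q_out · (m/V).
Separate: dm/m = −Q_out dt/V(t) ⇒ ln(m/m₀) = −(Q_out/(Q_in−Q_out)) ln(V/V₀).
m = m₀ (V₀/V)^(Q_out/(Q_in−Q_out)) = 76.49 × (14.38/10.6353)^(-2.21437) = 39.2199 g.
C = m/V = 39.2199/10.6353 = 3.68769 g/m³.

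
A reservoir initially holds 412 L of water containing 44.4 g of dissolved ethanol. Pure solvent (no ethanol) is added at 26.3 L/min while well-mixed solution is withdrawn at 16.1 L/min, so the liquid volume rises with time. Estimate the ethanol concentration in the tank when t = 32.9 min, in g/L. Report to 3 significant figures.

0.0232 g/L

Total volume: dV/dt = Q_in − Q_out = 10.200 L/min, so V(t) = 412 + 10.200 t and V(32.9) = 747.58 L.
No ethanol enters, so dm/dt = −Q_out · (m/V).
Separate: dm/m = −Q_out dt/V(t) ⇒ ln(m/m₀) = −(Q_out/(Q_in−Q_out)) ln(V/V₀).
m = m₀ (V₀/V)^(Q_out/(Q_in−Q_out)) = 44.4 × (412/747.58)^(1.5784) = 17.336 g.
C = m/V = 17.336/747.58 = 0.023189 g/L.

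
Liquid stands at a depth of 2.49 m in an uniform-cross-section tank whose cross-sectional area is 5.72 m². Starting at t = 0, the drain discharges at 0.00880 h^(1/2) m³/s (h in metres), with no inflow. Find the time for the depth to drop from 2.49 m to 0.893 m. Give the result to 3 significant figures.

823 s

With no inflow, A dh/dt = −0.00880 √h.
This is separable: 2 d(√h)/dt = −0.00880/A, so √h = √h₀ − (0.00880/(2A)) t.
t = 2A(√h₀ − √h)/0.00880 = 2·5.72·(√2.49 − √0.893)/0.00880
  = 11.440 × (1.5780 − 0.94499) / 0.00880 = 822.88 s.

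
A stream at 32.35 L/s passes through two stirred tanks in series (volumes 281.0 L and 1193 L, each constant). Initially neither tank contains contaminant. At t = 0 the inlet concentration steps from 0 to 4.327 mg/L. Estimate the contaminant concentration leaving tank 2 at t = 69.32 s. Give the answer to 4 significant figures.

Species balance on tank i: dCᵢ/dt = (Cᵢ₋₁ − Cᵢ)/τᵢ with τᵢ = Vᵢ/Q.
τ₁ = 281.0/32.35 = 8.68624 s; τ₂ = 1193/32.35 = 36.8779 s.
Tank 1: C₁ = C_in(1 − e^(−t/τ₁)). Tank 2 (τ₁ ≠ τ₂): C₂ = C_in[1 − (τ₁ e^(−t/τ₁) − τ₂ e^(−t/τ₂))/(τ₁ − τ₂)].
At t = 69.32: e^(−t/τ₁) = 0.000342091, e^(−t/τ₂) = 0.152633.
C₂ = 4.327·[1 − (8.68624·0.000342091 − 36.8779·0.152633)/(-28.1917)] = 4.327·0.800444 = 3.46352 mg/L.

3.464 mg/L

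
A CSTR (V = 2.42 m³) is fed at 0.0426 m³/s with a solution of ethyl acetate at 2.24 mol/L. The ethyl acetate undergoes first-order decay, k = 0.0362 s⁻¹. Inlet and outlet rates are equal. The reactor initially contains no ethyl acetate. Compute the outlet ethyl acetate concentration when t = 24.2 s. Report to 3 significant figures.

V dC/dt = Q(C_in − C) − k V C.
This is linear with rate a = Q/V + k = 0.053803 s⁻¹.
C_ss = Q C_in/(Q + kV) = 0.73288 mol/L; C(t) = C_ss + (C₀ − C_ss) e^(−a t).
C(24.2) = 0.73288 + (-0.73288)·e^(−0.053803·24.2) = 0.73288 + (-0.73288)·0.27198 = 0.53355 mol/L.

0.534 mol/L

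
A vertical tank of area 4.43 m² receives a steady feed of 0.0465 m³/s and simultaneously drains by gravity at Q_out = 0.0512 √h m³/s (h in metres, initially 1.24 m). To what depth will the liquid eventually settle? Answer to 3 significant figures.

0.825 m

A dh/dt = Q_in − 0.0512 √h. Steady state requires inflow = outflow:
Q_in = 0.0512 √h_ss ⇒ √h_ss = 0.0465/0.0512 = 0.90820.
h_ss = 0.90820² = 0.82483 m. (Since h₀ = 1.24 m > h_ss, the level will fall toward this value.)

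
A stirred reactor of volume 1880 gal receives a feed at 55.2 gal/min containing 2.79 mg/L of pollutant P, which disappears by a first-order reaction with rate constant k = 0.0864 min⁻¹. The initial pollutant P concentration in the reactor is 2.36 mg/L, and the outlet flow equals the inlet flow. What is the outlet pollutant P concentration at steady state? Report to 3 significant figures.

V dC/dt = Q(C_in − C) − k V C.
Steady state (dC/dt = 0): C_ss = Q C_in/(Q + kV) = C_in/(1 + kV/Q).
C_ss = 55.2·2.79/(55.2 + 0.0864·1880) = 154.01/217.63 = 0.70765 mg/L.

0.708 mg/L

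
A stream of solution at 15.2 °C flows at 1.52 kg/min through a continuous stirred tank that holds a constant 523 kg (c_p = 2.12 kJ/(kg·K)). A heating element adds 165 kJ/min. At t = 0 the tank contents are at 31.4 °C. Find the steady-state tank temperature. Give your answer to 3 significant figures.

66.4 °C

M c_p dT/dt = ṁ c_p (T_in − T) + Q̇.
At steady state dT/dt = 0 ⇒ T_ss = T_in + Q̇/(ṁ c_p) = 15.2 + 165/(1.52·2.12) = 66.404 °C.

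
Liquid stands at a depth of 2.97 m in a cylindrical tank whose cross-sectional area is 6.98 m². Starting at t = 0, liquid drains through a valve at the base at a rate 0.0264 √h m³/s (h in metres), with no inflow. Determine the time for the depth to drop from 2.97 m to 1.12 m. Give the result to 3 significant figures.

A dh/dt = −Q_out = −0.0264 √h.
Separate and integrate: 2(√h − √h₀) = −(0.0264/A) t.
t = 2A(√h₀ − √h)/0.0264 = 2·6.98·(√2.97 − √1.12)/0.0264
  = 13.960 × (1.7234 − 1.0583) / 0.0264 = 351.68 s.

352 s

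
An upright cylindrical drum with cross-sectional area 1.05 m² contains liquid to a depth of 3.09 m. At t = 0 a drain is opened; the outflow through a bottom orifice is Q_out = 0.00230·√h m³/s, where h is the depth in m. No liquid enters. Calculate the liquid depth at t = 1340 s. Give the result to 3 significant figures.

0.0842 m

A dh/dt = −Q_out = −0.00230 √h.
This is separable: 2 d(√h)/dt = −0.00230/A, so √h = √h₀ − (0.00230/(2A)) t.
√h = √3.09 − 0.00230·1340/(2·1.05) = 1.7578 − 1.4676 = 0.29022.
h = 0.29022² = 0.084228 m.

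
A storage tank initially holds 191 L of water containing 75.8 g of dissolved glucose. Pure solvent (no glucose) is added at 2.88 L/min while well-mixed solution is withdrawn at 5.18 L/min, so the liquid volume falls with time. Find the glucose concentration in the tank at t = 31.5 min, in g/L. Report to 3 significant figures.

Total volume: dV/dt = Q_in − Q_out = -2.3000 L/min, so V(t) = 191 − 2.3000 t and V(31.5) = 118.55 L.
No glucose enters, so dm/dt = −Q_out · (m/V).
Separate: dm/m = −Q_out dt/V(t) ⇒ ln(m/m₀) = −(Q_out/(Q_in−Q_out)) ln(V/V₀).
m = m₀ (V₀/V)^(Q_out/(Q_in−Q_out)) = 75.8 × (191/118.55)^(-2.2522) = 25.892 g.
C = m/V = 25.892/118.55 = 0.21841 g/L.

0.218 g/L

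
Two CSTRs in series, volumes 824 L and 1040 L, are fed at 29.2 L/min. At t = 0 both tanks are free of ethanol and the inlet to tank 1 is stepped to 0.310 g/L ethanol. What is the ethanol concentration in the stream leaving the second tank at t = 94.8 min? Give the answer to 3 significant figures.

0.247 g/L

Time constants: τᵢ = Vᵢ/Q for each well-mixed tank.
τ₁ = 824/29.2 = 28.219 min; τ₂ = 1040/29.2 = 35.616 min.
Solving the cascade with C₁(0)=C₂(0)=0 gives C₂(t) = C_in[1 − (τ₁ e^(−t/τ₁) − τ₂ e^(−t/τ₂))/(τ₁ − τ₂)].
At t = 94.8: e^(−t/τ₁) = 0.034755, e^(−t/τ₂) = 0.069830.
C₂ = 0.310·[1 − (28.219·0.034755 − 35.616·0.069830)/(-7.3973)] = 0.310·0.79637 = 0.24687 g/L.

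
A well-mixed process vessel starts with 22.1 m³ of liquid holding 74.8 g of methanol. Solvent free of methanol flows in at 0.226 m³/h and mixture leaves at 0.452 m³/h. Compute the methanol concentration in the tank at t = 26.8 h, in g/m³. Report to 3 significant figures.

2.46 g/m³

Total volume: dV/dt = Q_in − Q_out = -0.22600 m³/h, so V(t) = 22.1 − 0.22600 t and V(26.8) = 16.043 m³.
Species balance (pure solvent in): dm/dt = −Q_out · m/V(t).
Separate: dm/m = −Q_out dt/V(t) ⇒ ln(m/m₀) = −(Q_out/(Q_in−Q_out)) ln(V/V₀).
m = m₀ (V₀/V)^(Q_out/(Q_in−Q_out)) = 74.8 × (22.1/16.043)^(-2.0000) = 39.418 g.
C = m/V = 39.418/16.043 = 2.4570 g/m³.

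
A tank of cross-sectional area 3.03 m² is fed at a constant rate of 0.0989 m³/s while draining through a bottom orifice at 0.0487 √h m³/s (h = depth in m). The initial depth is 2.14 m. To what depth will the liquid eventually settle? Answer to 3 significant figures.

Volume balance on the tank: A dh/dt = Q_in − 0.0487 √h. At steady state dh/dt = 0:
Q_in = 0.0487 √h_ss ⇒ √h_ss = 0.0989/0.0487 = 2.0308.
h_ss = 2.0308² = 4.1242 m. (Since h₀ = 2.14 m < h_ss, the level will rise toward this value.)

4.12 m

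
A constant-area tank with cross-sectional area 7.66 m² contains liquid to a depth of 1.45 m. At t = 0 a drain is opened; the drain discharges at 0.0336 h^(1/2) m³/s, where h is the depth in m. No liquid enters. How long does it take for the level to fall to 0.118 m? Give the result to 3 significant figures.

With no inflow, A dh/dt = −0.0336 √h.
Separate and integrate: 2(√h − √h₀) = −(0.0336/A) t.
t = 2A(√h₀ − √h)/0.0336 = 2·7.66·(√1.45 − √0.118)/0.0336
  = 15.320 × (1.2042 − 0.34351) / 0.0336 = 392.41 s.

392 s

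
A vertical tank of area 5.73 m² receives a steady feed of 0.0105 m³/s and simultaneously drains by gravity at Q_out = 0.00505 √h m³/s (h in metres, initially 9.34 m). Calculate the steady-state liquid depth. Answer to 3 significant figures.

4.32 m

Mass balance (ρ constant): A dh/dt = Q_in − 0.00505 √h. At steady state dh/dt = 0:
Q_in = 0.00505 √h_ss ⇒ √h_ss = 0.0105/0.00505 = 2.0792.
h_ss = 2.0792² = 4.3231 m. (Since h₀ = 9.34 m > h_ss, the level will fall toward this value.)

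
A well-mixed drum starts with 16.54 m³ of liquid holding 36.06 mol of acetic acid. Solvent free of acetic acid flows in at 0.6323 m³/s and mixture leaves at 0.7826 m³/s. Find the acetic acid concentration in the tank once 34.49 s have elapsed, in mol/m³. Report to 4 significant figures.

Let m(t) be the amount of acetic acid. Volume: V(t) = V₀ + (Q_in − Q_out) t = 16.54 − 0.150300 t; V(34.49) = 11.3562 m³.
No acetic acid enters, so dm/dt = −Q_out · (m/V).
Separate: dm/m = −Q_out dt/V(t) ⇒ ln(m/m₀) = −(Q_out/(Q_in−Q_out)) ln(V/V₀).
m = m₀ (V₀/V)^(Q_out/(Q_in−Q_out)) = 36.06 × (16.54/11.3562)^(-5.20692) = 5.08995 mol.
C = m/V = 5.08995/11.3562 = 0.448211 mol/m³.

0.4482 mol/m³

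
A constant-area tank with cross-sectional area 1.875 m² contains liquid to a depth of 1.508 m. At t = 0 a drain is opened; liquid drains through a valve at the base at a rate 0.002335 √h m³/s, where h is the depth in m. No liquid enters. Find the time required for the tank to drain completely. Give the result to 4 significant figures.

Mass balance (ρ constant): A dh/dt = −0.002335 √h.
This is separable: 2 d(√h)/dt = −0.002335/A, so √h = √h₀ − (0.002335/(2A)) t.
Tank is empty when √h = 0: t_empty = 2A√h₀/0.002335.
t_empty = 2·1.875·√1.508/0.002335 = 3.75000·1.22801/0.002335 = 1972.17 s.

1972 s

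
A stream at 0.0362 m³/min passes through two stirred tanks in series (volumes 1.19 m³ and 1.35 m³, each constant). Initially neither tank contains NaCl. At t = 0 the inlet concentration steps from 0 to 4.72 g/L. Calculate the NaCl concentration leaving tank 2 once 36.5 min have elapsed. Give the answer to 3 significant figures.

1.32 g/L

Each tank obeys Vᵢ dCᵢ/dt = Q(Cᵢ₋₁ − Cᵢ), so τᵢ = Vᵢ/Q.
τ₁ = 1.19/0.0362 = 32.873 min; τ₂ = 1.35/0.0362 = 37.293 min.
Solving the cascade with C₁(0)=C₂(0)=0 gives C₂(t) = C_in[1 − (τ₁ e^(−t/τ₁) − τ₂ e^(−t/τ₂))/(τ₁ − τ₂)].
At t = 36.5: e^(−t/τ₁) = 0.32945, e^(−t/τ₂) = 0.37578.
C₂ = 4.72·[1 − (32.873·0.32945 − 37.293·0.37578)/(-4.4199)] = 4.72·0.27959 = 1.3197 g/L.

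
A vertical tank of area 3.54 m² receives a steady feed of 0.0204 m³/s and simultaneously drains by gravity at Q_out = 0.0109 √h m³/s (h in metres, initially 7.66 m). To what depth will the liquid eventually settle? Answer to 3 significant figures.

3.50 m

Level balance: A dh/dt = 0.0204 − 0.0109 √h. Setting dh/dt = 0:
Q_in = 0.0109 √h_ss ⇒ √h_ss = 0.0204/0.0109 = 1.8716.
h_ss = 1.8716² = 3.5027 m. (Since h₀ = 7.66 m > h_ss, the level will fall toward this value.)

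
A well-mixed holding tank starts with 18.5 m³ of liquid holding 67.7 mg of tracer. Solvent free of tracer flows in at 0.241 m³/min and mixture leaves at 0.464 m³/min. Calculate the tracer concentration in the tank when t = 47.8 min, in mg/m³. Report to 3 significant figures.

1.45 mg/m³

Let m(t) be the amount of tracer. Volume: V(t) = V₀ + (Q_in − Q_out) t = 18.5 − 0.22300 t; V(47.8) = 7.8406 m³.
No tracer enters, so dm/dt = −Q_out · (m/V).
Separate: dm/m = −Q_out dt/V(t) ⇒ ln(m/m₀) = −(Q_out/(Q_in−Q_out)) ln(V/V₀).
m = m₀ (V₀/V)^(Q_out/(Q_in−Q_out)) = 67.7 × (18.5/7.8406)^(-2.0807) = 11.346 mg.
C = m/V = 11.346/7.8406 = 1.4471 mg/m³.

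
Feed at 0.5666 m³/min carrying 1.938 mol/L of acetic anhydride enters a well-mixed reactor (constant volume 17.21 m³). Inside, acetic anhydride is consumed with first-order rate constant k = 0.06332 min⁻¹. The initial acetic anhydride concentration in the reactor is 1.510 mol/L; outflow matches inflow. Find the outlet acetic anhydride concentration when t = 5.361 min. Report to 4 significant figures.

Accumulation = in − out − consumed: V dC/dt = Q C_in − Q C − k V C.
dC/dt = (Q/V) C_in − (Q/V + k) C; effective rate a = Q/V + k = 0.0329227 + 0.06332 = 0.0962427 min⁻¹.
C_ss = Q C_in/(Q + kV) = 0.662951 mol/L; C(t) = C_ss + (C₀ − C_ss) e^(−a t).
C(5.361) = 0.662951 + (0.847049)·e^(−0.0962427·5.361) = 0.662951 + (0.847049)·0.596929 = 1.16858 mol/L.

1.169 mol/L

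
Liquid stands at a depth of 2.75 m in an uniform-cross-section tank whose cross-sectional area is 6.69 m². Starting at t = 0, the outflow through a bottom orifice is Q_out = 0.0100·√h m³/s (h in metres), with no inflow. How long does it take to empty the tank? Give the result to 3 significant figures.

With no inflow, A dh/dt = −0.0100 √h.
∫ h^(−1/2) dh = −(0.0100/A) ∫ dt, giving 2√h = 2√h₀ − (0.0100/A) t.
Set h = 0: 2√h₀ = (0.0100/A) t_empty ⇒ t_empty = 2A√h₀/0.0100.
t_empty = 2·6.69·√2.75/0.0100 = 13.380·1.6583/0.0100 = 2218.8 s.

2220 s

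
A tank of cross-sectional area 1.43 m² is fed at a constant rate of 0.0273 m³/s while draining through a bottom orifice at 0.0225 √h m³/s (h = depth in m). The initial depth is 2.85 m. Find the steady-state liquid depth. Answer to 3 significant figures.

1.47 m

Level balance: A dh/dt = 0.0273 − 0.0225 √h. Setting dh/dt = 0:
Q_in = 0.0225 √h_ss ⇒ √h_ss = 0.0273/0.0225 = 1.2133.
h_ss = 1.2133² = 1.4722 m. (Since h₀ = 2.85 m > h_ss, the level will fall toward this value.)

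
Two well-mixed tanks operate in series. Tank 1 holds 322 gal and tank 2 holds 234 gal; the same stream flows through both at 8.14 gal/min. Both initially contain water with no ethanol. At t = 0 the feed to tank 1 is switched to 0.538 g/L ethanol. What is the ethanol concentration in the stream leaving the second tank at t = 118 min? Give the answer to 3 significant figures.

Each tank obeys Vᵢ dCᵢ/dt = Q(Cᵢ₋₁ − Cᵢ), so τᵢ = Vᵢ/Q.
τ₁ = 322/8.14 = 39.558 min; τ₂ = 234/8.14 = 28.747 min.
Tank 1: C₁ = C_in(1 − e^(−t/τ₁)). Tank 2 (τ₁ ≠ τ₂): C₂ = C_in[1 − (τ₁ e^(−t/τ₁) − τ₂ e^(−t/τ₂))/(τ₁ − τ₂)].
At t = 118: e^(−t/τ₁) = 0.050642, e^(−t/τ₂) = 0.016494.
C₂ = 0.538·[1 − (39.558·0.050642 − 28.747·0.016494)/(10.811)] = 0.538·0.85856 = 0.46190 g/L.

0.462 g/L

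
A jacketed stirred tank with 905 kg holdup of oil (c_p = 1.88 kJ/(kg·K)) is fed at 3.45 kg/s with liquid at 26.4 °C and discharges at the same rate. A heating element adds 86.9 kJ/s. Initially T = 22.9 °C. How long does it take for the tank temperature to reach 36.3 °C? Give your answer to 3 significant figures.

Unsteady energy balance on the tank contents: M c_p dT/dt = ṁ c_p (T_in − T) + 86.9.
τ = M/ṁ = 262.32 s; T_ss = T_in + Q̇/(ṁ c_p) = 39.798 °C.
T(t) = T_ss + (T₀ − T_ss) e^(−t/τ). Set T = 36.3:
e^(−t/τ) = (36.3 − 39.798)/(22.9 − 39.798) = 0.20701
t = −262.32 · ln(0.20701) = 413.15 s.

413 s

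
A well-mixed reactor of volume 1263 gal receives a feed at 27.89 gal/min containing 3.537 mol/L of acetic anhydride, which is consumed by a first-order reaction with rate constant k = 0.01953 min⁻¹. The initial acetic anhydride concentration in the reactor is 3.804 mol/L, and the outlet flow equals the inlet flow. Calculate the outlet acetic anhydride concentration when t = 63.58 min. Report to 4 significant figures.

Species balance: V dC/dt = Q C_in − Q C − k V C.
dC/dt = (Q/V) C_in − (Q/V + k) C; effective rate a = Q/V + k = 0.0220823 + 0.01953 = 0.0416123 min⁻¹.
C_ss = Q C_in/(Q + kV) = 1.87697 mol/L; C(t) = C_ss + (C₀ − C_ss) e^(−a t).
C(63.58) = 1.87697 + (1.92703)·e^(−0.0416123·63.58) = 1.87697 + (1.92703)·0.0709548 = 2.01370 mol/L.

2.014 mol/L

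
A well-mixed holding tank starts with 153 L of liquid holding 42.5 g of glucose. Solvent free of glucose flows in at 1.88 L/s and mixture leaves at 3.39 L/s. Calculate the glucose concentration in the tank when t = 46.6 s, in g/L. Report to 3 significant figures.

Let m(t) be the amount of glucose. Volume: V(t) = V₀ + (Q_in − Q_out) t = 153 − 1.5100 t; V(46.6) = 82.634 L.
Solute balance: dm/dt = 0 − Q_out C = −Q_out m/V(t).
dm/m = −Q_out dt/(V₀ − 1.5100 t); integrating gives ln(m/m₀) = −(Q_out/(Q_in−Q_out)) ln(V/V₀).
m = m₀ (V₀/V)^(Q_out/(Q_in−Q_out)) = 42.5 × (153/82.634)^(-2.2450) = 10.660 g.
C = m/V = 10.660/82.634 = 0.12901 g/L.

0.129 g/L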